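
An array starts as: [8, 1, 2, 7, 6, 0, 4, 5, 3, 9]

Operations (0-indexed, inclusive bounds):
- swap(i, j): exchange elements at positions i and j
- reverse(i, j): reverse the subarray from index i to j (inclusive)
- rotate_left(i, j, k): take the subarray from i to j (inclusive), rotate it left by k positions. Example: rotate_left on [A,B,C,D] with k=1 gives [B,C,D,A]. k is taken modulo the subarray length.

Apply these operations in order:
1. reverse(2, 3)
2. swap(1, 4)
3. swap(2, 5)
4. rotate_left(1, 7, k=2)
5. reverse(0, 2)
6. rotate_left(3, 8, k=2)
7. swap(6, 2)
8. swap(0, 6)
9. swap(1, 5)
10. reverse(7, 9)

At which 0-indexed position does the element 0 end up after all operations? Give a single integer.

Answer: 1

Derivation:
After 1 (reverse(2, 3)): [8, 1, 7, 2, 6, 0, 4, 5, 3, 9]
After 2 (swap(1, 4)): [8, 6, 7, 2, 1, 0, 4, 5, 3, 9]
After 3 (swap(2, 5)): [8, 6, 0, 2, 1, 7, 4, 5, 3, 9]
After 4 (rotate_left(1, 7, k=2)): [8, 2, 1, 7, 4, 5, 6, 0, 3, 9]
After 5 (reverse(0, 2)): [1, 2, 8, 7, 4, 5, 6, 0, 3, 9]
After 6 (rotate_left(3, 8, k=2)): [1, 2, 8, 5, 6, 0, 3, 7, 4, 9]
After 7 (swap(6, 2)): [1, 2, 3, 5, 6, 0, 8, 7, 4, 9]
After 8 (swap(0, 6)): [8, 2, 3, 5, 6, 0, 1, 7, 4, 9]
After 9 (swap(1, 5)): [8, 0, 3, 5, 6, 2, 1, 7, 4, 9]
After 10 (reverse(7, 9)): [8, 0, 3, 5, 6, 2, 1, 9, 4, 7]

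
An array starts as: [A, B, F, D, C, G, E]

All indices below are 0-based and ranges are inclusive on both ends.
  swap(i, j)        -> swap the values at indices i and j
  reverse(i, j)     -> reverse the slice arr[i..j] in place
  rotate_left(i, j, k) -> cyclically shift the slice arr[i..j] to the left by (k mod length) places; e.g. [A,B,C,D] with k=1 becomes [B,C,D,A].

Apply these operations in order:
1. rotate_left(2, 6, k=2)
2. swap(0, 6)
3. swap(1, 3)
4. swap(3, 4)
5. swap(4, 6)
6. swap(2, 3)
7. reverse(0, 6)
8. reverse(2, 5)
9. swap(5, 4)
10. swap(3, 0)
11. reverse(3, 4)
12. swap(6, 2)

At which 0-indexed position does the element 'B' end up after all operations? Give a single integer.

Answer: 4

Derivation:
After 1 (rotate_left(2, 6, k=2)): [A, B, C, G, E, F, D]
After 2 (swap(0, 6)): [D, B, C, G, E, F, A]
After 3 (swap(1, 3)): [D, G, C, B, E, F, A]
After 4 (swap(3, 4)): [D, G, C, E, B, F, A]
After 5 (swap(4, 6)): [D, G, C, E, A, F, B]
After 6 (swap(2, 3)): [D, G, E, C, A, F, B]
After 7 (reverse(0, 6)): [B, F, A, C, E, G, D]
After 8 (reverse(2, 5)): [B, F, G, E, C, A, D]
After 9 (swap(5, 4)): [B, F, G, E, A, C, D]
After 10 (swap(3, 0)): [E, F, G, B, A, C, D]
After 11 (reverse(3, 4)): [E, F, G, A, B, C, D]
After 12 (swap(6, 2)): [E, F, D, A, B, C, G]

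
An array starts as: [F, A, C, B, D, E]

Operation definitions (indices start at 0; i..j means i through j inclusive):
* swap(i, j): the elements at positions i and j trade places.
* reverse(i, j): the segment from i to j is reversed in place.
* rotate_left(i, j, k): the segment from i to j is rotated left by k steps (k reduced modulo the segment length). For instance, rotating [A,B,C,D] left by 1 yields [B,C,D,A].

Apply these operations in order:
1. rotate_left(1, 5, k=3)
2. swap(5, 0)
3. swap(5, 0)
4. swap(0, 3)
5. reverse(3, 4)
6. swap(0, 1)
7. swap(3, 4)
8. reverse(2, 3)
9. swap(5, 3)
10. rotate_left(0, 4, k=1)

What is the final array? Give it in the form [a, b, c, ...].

Answer: [A, F, B, C, D, E]

Derivation:
After 1 (rotate_left(1, 5, k=3)): [F, D, E, A, C, B]
After 2 (swap(5, 0)): [B, D, E, A, C, F]
After 3 (swap(5, 0)): [F, D, E, A, C, B]
After 4 (swap(0, 3)): [A, D, E, F, C, B]
After 5 (reverse(3, 4)): [A, D, E, C, F, B]
After 6 (swap(0, 1)): [D, A, E, C, F, B]
After 7 (swap(3, 4)): [D, A, E, F, C, B]
After 8 (reverse(2, 3)): [D, A, F, E, C, B]
After 9 (swap(5, 3)): [D, A, F, B, C, E]
After 10 (rotate_left(0, 4, k=1)): [A, F, B, C, D, E]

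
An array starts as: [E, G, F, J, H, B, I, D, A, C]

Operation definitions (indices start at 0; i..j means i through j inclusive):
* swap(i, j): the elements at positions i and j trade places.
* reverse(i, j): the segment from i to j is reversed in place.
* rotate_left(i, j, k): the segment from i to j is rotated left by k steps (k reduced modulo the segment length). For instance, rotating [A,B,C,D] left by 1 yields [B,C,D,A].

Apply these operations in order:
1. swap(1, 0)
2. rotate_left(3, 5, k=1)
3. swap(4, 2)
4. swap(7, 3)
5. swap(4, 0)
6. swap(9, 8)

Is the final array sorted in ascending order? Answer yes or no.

Answer: no

Derivation:
After 1 (swap(1, 0)): [G, E, F, J, H, B, I, D, A, C]
After 2 (rotate_left(3, 5, k=1)): [G, E, F, H, B, J, I, D, A, C]
After 3 (swap(4, 2)): [G, E, B, H, F, J, I, D, A, C]
After 4 (swap(7, 3)): [G, E, B, D, F, J, I, H, A, C]
After 5 (swap(4, 0)): [F, E, B, D, G, J, I, H, A, C]
After 6 (swap(9, 8)): [F, E, B, D, G, J, I, H, C, A]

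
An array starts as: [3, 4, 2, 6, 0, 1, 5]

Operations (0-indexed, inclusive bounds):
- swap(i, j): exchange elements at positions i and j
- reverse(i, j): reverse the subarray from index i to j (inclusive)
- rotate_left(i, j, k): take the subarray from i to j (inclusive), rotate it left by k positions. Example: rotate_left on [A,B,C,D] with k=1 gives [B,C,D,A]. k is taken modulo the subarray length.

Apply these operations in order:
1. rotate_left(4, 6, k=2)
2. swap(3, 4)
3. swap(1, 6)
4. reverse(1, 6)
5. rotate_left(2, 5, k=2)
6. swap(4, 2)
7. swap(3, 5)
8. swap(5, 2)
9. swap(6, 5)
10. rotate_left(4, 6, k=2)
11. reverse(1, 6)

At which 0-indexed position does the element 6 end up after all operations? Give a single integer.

Answer: 4

Derivation:
After 1 (rotate_left(4, 6, k=2)): [3, 4, 2, 6, 5, 0, 1]
After 2 (swap(3, 4)): [3, 4, 2, 5, 6, 0, 1]
After 3 (swap(1, 6)): [3, 1, 2, 5, 6, 0, 4]
After 4 (reverse(1, 6)): [3, 4, 0, 6, 5, 2, 1]
After 5 (rotate_left(2, 5, k=2)): [3, 4, 5, 2, 0, 6, 1]
After 6 (swap(4, 2)): [3, 4, 0, 2, 5, 6, 1]
After 7 (swap(3, 5)): [3, 4, 0, 6, 5, 2, 1]
After 8 (swap(5, 2)): [3, 4, 2, 6, 5, 0, 1]
After 9 (swap(6, 5)): [3, 4, 2, 6, 5, 1, 0]
After 10 (rotate_left(4, 6, k=2)): [3, 4, 2, 6, 0, 5, 1]
After 11 (reverse(1, 6)): [3, 1, 5, 0, 6, 2, 4]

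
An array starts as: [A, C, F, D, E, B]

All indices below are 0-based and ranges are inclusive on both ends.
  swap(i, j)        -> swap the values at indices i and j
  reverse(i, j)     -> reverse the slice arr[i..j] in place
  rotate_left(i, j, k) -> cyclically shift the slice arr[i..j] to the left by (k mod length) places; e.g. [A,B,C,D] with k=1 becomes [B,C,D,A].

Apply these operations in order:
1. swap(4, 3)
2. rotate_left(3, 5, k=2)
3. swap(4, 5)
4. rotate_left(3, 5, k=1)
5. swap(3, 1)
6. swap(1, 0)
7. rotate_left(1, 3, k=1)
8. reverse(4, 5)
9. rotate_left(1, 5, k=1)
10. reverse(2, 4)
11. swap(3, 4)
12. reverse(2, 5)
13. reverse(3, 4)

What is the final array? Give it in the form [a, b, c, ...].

Answer: [D, C, F, A, B, E]

Derivation:
After 1 (swap(4, 3)): [A, C, F, E, D, B]
After 2 (rotate_left(3, 5, k=2)): [A, C, F, B, E, D]
After 3 (swap(4, 5)): [A, C, F, B, D, E]
After 4 (rotate_left(3, 5, k=1)): [A, C, F, D, E, B]
After 5 (swap(3, 1)): [A, D, F, C, E, B]
After 6 (swap(1, 0)): [D, A, F, C, E, B]
After 7 (rotate_left(1, 3, k=1)): [D, F, C, A, E, B]
After 8 (reverse(4, 5)): [D, F, C, A, B, E]
After 9 (rotate_left(1, 5, k=1)): [D, C, A, B, E, F]
After 10 (reverse(2, 4)): [D, C, E, B, A, F]
After 11 (swap(3, 4)): [D, C, E, A, B, F]
After 12 (reverse(2, 5)): [D, C, F, B, A, E]
After 13 (reverse(3, 4)): [D, C, F, A, B, E]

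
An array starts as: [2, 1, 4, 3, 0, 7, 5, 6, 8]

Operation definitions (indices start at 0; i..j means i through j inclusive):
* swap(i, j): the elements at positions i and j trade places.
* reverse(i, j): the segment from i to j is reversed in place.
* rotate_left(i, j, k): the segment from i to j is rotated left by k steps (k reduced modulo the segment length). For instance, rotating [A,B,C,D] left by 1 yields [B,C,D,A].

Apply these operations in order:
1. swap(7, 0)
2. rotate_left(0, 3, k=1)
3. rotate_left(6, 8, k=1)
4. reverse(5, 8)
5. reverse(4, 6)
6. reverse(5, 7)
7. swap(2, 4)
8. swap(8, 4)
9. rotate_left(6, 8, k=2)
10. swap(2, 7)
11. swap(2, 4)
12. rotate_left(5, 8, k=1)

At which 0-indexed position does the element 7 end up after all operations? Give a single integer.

Answer: 2

Derivation:
After 1 (swap(7, 0)): [6, 1, 4, 3, 0, 7, 5, 2, 8]
After 2 (rotate_left(0, 3, k=1)): [1, 4, 3, 6, 0, 7, 5, 2, 8]
After 3 (rotate_left(6, 8, k=1)): [1, 4, 3, 6, 0, 7, 2, 8, 5]
After 4 (reverse(5, 8)): [1, 4, 3, 6, 0, 5, 8, 2, 7]
After 5 (reverse(4, 6)): [1, 4, 3, 6, 8, 5, 0, 2, 7]
After 6 (reverse(5, 7)): [1, 4, 3, 6, 8, 2, 0, 5, 7]
After 7 (swap(2, 4)): [1, 4, 8, 6, 3, 2, 0, 5, 7]
After 8 (swap(8, 4)): [1, 4, 8, 6, 7, 2, 0, 5, 3]
After 9 (rotate_left(6, 8, k=2)): [1, 4, 8, 6, 7, 2, 3, 0, 5]
After 10 (swap(2, 7)): [1, 4, 0, 6, 7, 2, 3, 8, 5]
After 11 (swap(2, 4)): [1, 4, 7, 6, 0, 2, 3, 8, 5]
After 12 (rotate_left(5, 8, k=1)): [1, 4, 7, 6, 0, 3, 8, 5, 2]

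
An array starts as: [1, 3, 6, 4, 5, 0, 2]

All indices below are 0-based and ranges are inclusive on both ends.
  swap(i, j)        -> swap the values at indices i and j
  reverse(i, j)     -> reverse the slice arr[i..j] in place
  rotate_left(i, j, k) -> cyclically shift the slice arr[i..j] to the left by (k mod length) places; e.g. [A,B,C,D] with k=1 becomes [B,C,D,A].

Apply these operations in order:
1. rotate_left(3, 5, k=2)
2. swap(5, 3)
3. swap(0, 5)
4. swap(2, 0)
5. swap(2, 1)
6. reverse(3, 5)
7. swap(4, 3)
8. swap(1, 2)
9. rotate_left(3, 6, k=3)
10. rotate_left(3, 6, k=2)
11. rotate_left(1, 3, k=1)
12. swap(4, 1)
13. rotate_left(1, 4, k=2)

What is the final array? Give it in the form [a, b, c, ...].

Answer: [6, 3, 0, 5, 1, 2, 4]

Derivation:
After 1 (rotate_left(3, 5, k=2)): [1, 3, 6, 0, 4, 5, 2]
After 2 (swap(5, 3)): [1, 3, 6, 5, 4, 0, 2]
After 3 (swap(0, 5)): [0, 3, 6, 5, 4, 1, 2]
After 4 (swap(2, 0)): [6, 3, 0, 5, 4, 1, 2]
After 5 (swap(2, 1)): [6, 0, 3, 5, 4, 1, 2]
After 6 (reverse(3, 5)): [6, 0, 3, 1, 4, 5, 2]
After 7 (swap(4, 3)): [6, 0, 3, 4, 1, 5, 2]
After 8 (swap(1, 2)): [6, 3, 0, 4, 1, 5, 2]
After 9 (rotate_left(3, 6, k=3)): [6, 3, 0, 2, 4, 1, 5]
After 10 (rotate_left(3, 6, k=2)): [6, 3, 0, 1, 5, 2, 4]
After 11 (rotate_left(1, 3, k=1)): [6, 0, 1, 3, 5, 2, 4]
After 12 (swap(4, 1)): [6, 5, 1, 3, 0, 2, 4]
After 13 (rotate_left(1, 4, k=2)): [6, 3, 0, 5, 1, 2, 4]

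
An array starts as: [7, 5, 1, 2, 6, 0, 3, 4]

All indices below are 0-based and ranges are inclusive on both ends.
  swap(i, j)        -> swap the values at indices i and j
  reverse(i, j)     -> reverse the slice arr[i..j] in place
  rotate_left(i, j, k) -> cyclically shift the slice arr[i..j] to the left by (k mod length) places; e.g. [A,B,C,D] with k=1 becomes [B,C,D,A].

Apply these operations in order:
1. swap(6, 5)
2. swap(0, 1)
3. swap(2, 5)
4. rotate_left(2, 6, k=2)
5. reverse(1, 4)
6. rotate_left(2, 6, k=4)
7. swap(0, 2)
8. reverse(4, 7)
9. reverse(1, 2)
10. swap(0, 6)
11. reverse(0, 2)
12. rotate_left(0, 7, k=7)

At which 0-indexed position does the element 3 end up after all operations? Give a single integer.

Answer: 6

Derivation:
After 1 (swap(6, 5)): [7, 5, 1, 2, 6, 3, 0, 4]
After 2 (swap(0, 1)): [5, 7, 1, 2, 6, 3, 0, 4]
After 3 (swap(2, 5)): [5, 7, 3, 2, 6, 1, 0, 4]
After 4 (rotate_left(2, 6, k=2)): [5, 7, 6, 1, 0, 3, 2, 4]
After 5 (reverse(1, 4)): [5, 0, 1, 6, 7, 3, 2, 4]
After 6 (rotate_left(2, 6, k=4)): [5, 0, 2, 1, 6, 7, 3, 4]
After 7 (swap(0, 2)): [2, 0, 5, 1, 6, 7, 3, 4]
After 8 (reverse(4, 7)): [2, 0, 5, 1, 4, 3, 7, 6]
After 9 (reverse(1, 2)): [2, 5, 0, 1, 4, 3, 7, 6]
After 10 (swap(0, 6)): [7, 5, 0, 1, 4, 3, 2, 6]
After 11 (reverse(0, 2)): [0, 5, 7, 1, 4, 3, 2, 6]
After 12 (rotate_left(0, 7, k=7)): [6, 0, 5, 7, 1, 4, 3, 2]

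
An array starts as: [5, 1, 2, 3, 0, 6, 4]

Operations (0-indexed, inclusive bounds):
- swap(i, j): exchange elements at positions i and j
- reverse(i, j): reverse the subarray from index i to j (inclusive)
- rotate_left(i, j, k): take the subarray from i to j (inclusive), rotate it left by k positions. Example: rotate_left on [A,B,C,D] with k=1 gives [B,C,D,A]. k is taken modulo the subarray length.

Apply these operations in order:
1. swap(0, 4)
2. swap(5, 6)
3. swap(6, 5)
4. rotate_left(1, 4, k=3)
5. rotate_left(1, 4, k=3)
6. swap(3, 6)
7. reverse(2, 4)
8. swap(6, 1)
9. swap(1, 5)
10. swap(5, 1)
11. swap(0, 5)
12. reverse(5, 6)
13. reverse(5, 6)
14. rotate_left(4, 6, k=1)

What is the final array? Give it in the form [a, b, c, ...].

After 1 (swap(0, 4)): [0, 1, 2, 3, 5, 6, 4]
After 2 (swap(5, 6)): [0, 1, 2, 3, 5, 4, 6]
After 3 (swap(6, 5)): [0, 1, 2, 3, 5, 6, 4]
After 4 (rotate_left(1, 4, k=3)): [0, 5, 1, 2, 3, 6, 4]
After 5 (rotate_left(1, 4, k=3)): [0, 3, 5, 1, 2, 6, 4]
After 6 (swap(3, 6)): [0, 3, 5, 4, 2, 6, 1]
After 7 (reverse(2, 4)): [0, 3, 2, 4, 5, 6, 1]
After 8 (swap(6, 1)): [0, 1, 2, 4, 5, 6, 3]
After 9 (swap(1, 5)): [0, 6, 2, 4, 5, 1, 3]
After 10 (swap(5, 1)): [0, 1, 2, 4, 5, 6, 3]
After 11 (swap(0, 5)): [6, 1, 2, 4, 5, 0, 3]
After 12 (reverse(5, 6)): [6, 1, 2, 4, 5, 3, 0]
After 13 (reverse(5, 6)): [6, 1, 2, 4, 5, 0, 3]
After 14 (rotate_left(4, 6, k=1)): [6, 1, 2, 4, 0, 3, 5]

Answer: [6, 1, 2, 4, 0, 3, 5]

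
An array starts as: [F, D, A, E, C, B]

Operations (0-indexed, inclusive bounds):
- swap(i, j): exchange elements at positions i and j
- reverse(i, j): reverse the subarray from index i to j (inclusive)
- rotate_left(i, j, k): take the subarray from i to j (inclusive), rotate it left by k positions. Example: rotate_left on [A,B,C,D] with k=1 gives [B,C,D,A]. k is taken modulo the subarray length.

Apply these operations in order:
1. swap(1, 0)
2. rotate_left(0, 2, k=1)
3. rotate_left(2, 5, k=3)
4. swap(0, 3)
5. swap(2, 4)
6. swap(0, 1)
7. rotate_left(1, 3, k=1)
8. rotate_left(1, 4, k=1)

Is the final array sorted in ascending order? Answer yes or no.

After 1 (swap(1, 0)): [D, F, A, E, C, B]
After 2 (rotate_left(0, 2, k=1)): [F, A, D, E, C, B]
After 3 (rotate_left(2, 5, k=3)): [F, A, B, D, E, C]
After 4 (swap(0, 3)): [D, A, B, F, E, C]
After 5 (swap(2, 4)): [D, A, E, F, B, C]
After 6 (swap(0, 1)): [A, D, E, F, B, C]
After 7 (rotate_left(1, 3, k=1)): [A, E, F, D, B, C]
After 8 (rotate_left(1, 4, k=1)): [A, F, D, B, E, C]

Answer: no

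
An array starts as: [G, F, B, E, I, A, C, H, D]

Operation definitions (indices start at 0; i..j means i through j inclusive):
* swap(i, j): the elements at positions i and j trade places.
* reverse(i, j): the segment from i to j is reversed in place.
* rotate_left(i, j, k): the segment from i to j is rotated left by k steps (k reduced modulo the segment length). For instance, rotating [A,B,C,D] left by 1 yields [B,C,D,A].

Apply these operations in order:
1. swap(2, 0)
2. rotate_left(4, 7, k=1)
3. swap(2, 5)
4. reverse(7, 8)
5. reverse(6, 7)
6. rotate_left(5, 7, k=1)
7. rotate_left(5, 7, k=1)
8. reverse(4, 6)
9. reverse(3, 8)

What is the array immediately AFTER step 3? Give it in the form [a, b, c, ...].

After 1 (swap(2, 0)): [B, F, G, E, I, A, C, H, D]
After 2 (rotate_left(4, 7, k=1)): [B, F, G, E, A, C, H, I, D]
After 3 (swap(2, 5)): [B, F, C, E, A, G, H, I, D]

Answer: [B, F, C, E, A, G, H, I, D]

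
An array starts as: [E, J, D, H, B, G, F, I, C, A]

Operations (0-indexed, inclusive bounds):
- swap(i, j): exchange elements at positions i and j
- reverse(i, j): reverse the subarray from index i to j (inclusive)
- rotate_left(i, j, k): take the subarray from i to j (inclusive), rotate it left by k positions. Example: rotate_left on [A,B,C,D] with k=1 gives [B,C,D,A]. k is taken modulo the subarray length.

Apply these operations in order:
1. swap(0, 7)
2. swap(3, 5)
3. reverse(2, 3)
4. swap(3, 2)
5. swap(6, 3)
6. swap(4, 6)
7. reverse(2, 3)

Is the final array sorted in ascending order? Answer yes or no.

Answer: no

Derivation:
After 1 (swap(0, 7)): [I, J, D, H, B, G, F, E, C, A]
After 2 (swap(3, 5)): [I, J, D, G, B, H, F, E, C, A]
After 3 (reverse(2, 3)): [I, J, G, D, B, H, F, E, C, A]
After 4 (swap(3, 2)): [I, J, D, G, B, H, F, E, C, A]
After 5 (swap(6, 3)): [I, J, D, F, B, H, G, E, C, A]
After 6 (swap(4, 6)): [I, J, D, F, G, H, B, E, C, A]
After 7 (reverse(2, 3)): [I, J, F, D, G, H, B, E, C, A]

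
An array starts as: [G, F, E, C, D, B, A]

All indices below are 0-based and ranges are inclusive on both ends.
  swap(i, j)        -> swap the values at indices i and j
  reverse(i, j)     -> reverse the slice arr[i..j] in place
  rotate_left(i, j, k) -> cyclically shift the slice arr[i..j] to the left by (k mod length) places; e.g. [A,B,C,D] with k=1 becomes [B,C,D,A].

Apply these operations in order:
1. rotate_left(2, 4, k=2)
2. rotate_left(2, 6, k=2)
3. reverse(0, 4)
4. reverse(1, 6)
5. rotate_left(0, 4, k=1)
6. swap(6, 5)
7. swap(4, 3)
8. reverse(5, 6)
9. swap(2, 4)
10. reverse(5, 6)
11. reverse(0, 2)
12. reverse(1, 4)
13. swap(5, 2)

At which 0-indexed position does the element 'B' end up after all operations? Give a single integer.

Answer: 2

Derivation:
After 1 (rotate_left(2, 4, k=2)): [G, F, D, E, C, B, A]
After 2 (rotate_left(2, 6, k=2)): [G, F, C, B, A, D, E]
After 3 (reverse(0, 4)): [A, B, C, F, G, D, E]
After 4 (reverse(1, 6)): [A, E, D, G, F, C, B]
After 5 (rotate_left(0, 4, k=1)): [E, D, G, F, A, C, B]
After 6 (swap(6, 5)): [E, D, G, F, A, B, C]
After 7 (swap(4, 3)): [E, D, G, A, F, B, C]
After 8 (reverse(5, 6)): [E, D, G, A, F, C, B]
After 9 (swap(2, 4)): [E, D, F, A, G, C, B]
After 10 (reverse(5, 6)): [E, D, F, A, G, B, C]
After 11 (reverse(0, 2)): [F, D, E, A, G, B, C]
After 12 (reverse(1, 4)): [F, G, A, E, D, B, C]
After 13 (swap(5, 2)): [F, G, B, E, D, A, C]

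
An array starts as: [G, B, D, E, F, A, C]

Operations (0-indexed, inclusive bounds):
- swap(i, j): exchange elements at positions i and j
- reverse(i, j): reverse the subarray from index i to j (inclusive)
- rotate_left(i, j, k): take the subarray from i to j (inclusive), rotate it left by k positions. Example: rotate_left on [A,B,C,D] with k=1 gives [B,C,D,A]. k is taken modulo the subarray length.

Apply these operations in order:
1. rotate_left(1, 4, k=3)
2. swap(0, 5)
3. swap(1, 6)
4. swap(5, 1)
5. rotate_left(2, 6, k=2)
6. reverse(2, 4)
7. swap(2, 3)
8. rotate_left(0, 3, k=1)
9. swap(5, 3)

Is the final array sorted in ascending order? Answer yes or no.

Answer: no

Derivation:
After 1 (rotate_left(1, 4, k=3)): [G, F, B, D, E, A, C]
After 2 (swap(0, 5)): [A, F, B, D, E, G, C]
After 3 (swap(1, 6)): [A, C, B, D, E, G, F]
After 4 (swap(5, 1)): [A, G, B, D, E, C, F]
After 5 (rotate_left(2, 6, k=2)): [A, G, E, C, F, B, D]
After 6 (reverse(2, 4)): [A, G, F, C, E, B, D]
After 7 (swap(2, 3)): [A, G, C, F, E, B, D]
After 8 (rotate_left(0, 3, k=1)): [G, C, F, A, E, B, D]
After 9 (swap(5, 3)): [G, C, F, B, E, A, D]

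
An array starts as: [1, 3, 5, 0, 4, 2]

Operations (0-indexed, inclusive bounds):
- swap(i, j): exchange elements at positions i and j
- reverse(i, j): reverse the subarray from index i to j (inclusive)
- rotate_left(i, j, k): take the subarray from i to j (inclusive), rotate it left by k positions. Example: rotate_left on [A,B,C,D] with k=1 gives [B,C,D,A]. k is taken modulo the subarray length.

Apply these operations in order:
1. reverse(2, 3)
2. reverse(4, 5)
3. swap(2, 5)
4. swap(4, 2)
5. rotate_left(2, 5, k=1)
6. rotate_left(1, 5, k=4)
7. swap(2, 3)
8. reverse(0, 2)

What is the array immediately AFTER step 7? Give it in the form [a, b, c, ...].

After 1 (reverse(2, 3)): [1, 3, 0, 5, 4, 2]
After 2 (reverse(4, 5)): [1, 3, 0, 5, 2, 4]
After 3 (swap(2, 5)): [1, 3, 4, 5, 2, 0]
After 4 (swap(4, 2)): [1, 3, 2, 5, 4, 0]
After 5 (rotate_left(2, 5, k=1)): [1, 3, 5, 4, 0, 2]
After 6 (rotate_left(1, 5, k=4)): [1, 2, 3, 5, 4, 0]
After 7 (swap(2, 3)): [1, 2, 5, 3, 4, 0]

Answer: [1, 2, 5, 3, 4, 0]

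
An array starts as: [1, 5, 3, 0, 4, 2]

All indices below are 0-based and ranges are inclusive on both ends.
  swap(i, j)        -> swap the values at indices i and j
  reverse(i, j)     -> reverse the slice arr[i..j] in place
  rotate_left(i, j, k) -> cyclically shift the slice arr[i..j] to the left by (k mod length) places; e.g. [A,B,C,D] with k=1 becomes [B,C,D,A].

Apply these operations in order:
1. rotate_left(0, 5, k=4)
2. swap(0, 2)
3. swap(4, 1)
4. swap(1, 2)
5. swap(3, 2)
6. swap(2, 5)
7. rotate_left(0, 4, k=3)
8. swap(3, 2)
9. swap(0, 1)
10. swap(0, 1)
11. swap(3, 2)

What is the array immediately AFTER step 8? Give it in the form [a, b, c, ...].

After 1 (rotate_left(0, 5, k=4)): [4, 2, 1, 5, 3, 0]
After 2 (swap(0, 2)): [1, 2, 4, 5, 3, 0]
After 3 (swap(4, 1)): [1, 3, 4, 5, 2, 0]
After 4 (swap(1, 2)): [1, 4, 3, 5, 2, 0]
After 5 (swap(3, 2)): [1, 4, 5, 3, 2, 0]
After 6 (swap(2, 5)): [1, 4, 0, 3, 2, 5]
After 7 (rotate_left(0, 4, k=3)): [3, 2, 1, 4, 0, 5]
After 8 (swap(3, 2)): [3, 2, 4, 1, 0, 5]

Answer: [3, 2, 4, 1, 0, 5]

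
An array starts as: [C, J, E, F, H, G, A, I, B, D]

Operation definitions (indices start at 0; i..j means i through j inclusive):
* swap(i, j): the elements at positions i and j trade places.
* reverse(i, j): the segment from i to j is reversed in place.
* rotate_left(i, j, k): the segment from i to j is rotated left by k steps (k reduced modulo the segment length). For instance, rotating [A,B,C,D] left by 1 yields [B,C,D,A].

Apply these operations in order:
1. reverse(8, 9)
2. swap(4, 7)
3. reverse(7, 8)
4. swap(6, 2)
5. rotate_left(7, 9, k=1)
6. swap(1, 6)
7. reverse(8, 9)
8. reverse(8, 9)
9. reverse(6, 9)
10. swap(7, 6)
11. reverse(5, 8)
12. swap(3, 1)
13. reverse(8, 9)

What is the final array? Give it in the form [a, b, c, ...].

Answer: [C, F, A, E, I, H, D, B, J, G]

Derivation:
After 1 (reverse(8, 9)): [C, J, E, F, H, G, A, I, D, B]
After 2 (swap(4, 7)): [C, J, E, F, I, G, A, H, D, B]
After 3 (reverse(7, 8)): [C, J, E, F, I, G, A, D, H, B]
After 4 (swap(6, 2)): [C, J, A, F, I, G, E, D, H, B]
After 5 (rotate_left(7, 9, k=1)): [C, J, A, F, I, G, E, H, B, D]
After 6 (swap(1, 6)): [C, E, A, F, I, G, J, H, B, D]
After 7 (reverse(8, 9)): [C, E, A, F, I, G, J, H, D, B]
After 8 (reverse(8, 9)): [C, E, A, F, I, G, J, H, B, D]
After 9 (reverse(6, 9)): [C, E, A, F, I, G, D, B, H, J]
After 10 (swap(7, 6)): [C, E, A, F, I, G, B, D, H, J]
After 11 (reverse(5, 8)): [C, E, A, F, I, H, D, B, G, J]
After 12 (swap(3, 1)): [C, F, A, E, I, H, D, B, G, J]
After 13 (reverse(8, 9)): [C, F, A, E, I, H, D, B, J, G]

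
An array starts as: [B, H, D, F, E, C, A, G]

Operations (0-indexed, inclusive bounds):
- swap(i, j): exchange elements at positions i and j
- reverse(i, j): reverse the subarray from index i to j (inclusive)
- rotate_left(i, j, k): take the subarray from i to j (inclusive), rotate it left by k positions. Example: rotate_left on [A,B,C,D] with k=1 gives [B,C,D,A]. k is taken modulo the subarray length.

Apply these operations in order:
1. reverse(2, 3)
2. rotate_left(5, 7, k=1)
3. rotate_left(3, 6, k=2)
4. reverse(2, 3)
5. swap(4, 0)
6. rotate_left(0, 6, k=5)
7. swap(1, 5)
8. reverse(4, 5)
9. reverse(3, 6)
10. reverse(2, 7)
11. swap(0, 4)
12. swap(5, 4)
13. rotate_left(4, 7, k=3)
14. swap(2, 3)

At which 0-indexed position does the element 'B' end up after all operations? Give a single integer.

Answer: 7

Derivation:
After 1 (reverse(2, 3)): [B, H, F, D, E, C, A, G]
After 2 (rotate_left(5, 7, k=1)): [B, H, F, D, E, A, G, C]
After 3 (rotate_left(3, 6, k=2)): [B, H, F, A, G, D, E, C]
After 4 (reverse(2, 3)): [B, H, A, F, G, D, E, C]
After 5 (swap(4, 0)): [G, H, A, F, B, D, E, C]
After 6 (rotate_left(0, 6, k=5)): [D, E, G, H, A, F, B, C]
After 7 (swap(1, 5)): [D, F, G, H, A, E, B, C]
After 8 (reverse(4, 5)): [D, F, G, H, E, A, B, C]
After 9 (reverse(3, 6)): [D, F, G, B, A, E, H, C]
After 10 (reverse(2, 7)): [D, F, C, H, E, A, B, G]
After 11 (swap(0, 4)): [E, F, C, H, D, A, B, G]
After 12 (swap(5, 4)): [E, F, C, H, A, D, B, G]
After 13 (rotate_left(4, 7, k=3)): [E, F, C, H, G, A, D, B]
After 14 (swap(2, 3)): [E, F, H, C, G, A, D, B]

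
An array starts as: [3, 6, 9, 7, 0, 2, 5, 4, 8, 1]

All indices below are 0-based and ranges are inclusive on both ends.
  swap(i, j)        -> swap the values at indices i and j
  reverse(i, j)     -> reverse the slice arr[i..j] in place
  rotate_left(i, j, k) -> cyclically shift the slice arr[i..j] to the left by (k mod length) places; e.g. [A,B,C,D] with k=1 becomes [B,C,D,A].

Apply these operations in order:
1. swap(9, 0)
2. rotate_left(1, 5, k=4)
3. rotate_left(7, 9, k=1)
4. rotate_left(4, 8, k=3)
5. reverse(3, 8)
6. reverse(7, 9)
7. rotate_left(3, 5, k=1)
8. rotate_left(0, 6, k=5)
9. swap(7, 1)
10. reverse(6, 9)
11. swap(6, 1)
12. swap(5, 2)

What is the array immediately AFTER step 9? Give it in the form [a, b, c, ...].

After 1 (swap(9, 0)): [1, 6, 9, 7, 0, 2, 5, 4, 8, 3]
After 2 (rotate_left(1, 5, k=4)): [1, 2, 6, 9, 7, 0, 5, 4, 8, 3]
After 3 (rotate_left(7, 9, k=1)): [1, 2, 6, 9, 7, 0, 5, 8, 3, 4]
After 4 (rotate_left(4, 8, k=3)): [1, 2, 6, 9, 8, 3, 7, 0, 5, 4]
After 5 (reverse(3, 8)): [1, 2, 6, 5, 0, 7, 3, 8, 9, 4]
After 6 (reverse(7, 9)): [1, 2, 6, 5, 0, 7, 3, 4, 9, 8]
After 7 (rotate_left(3, 5, k=1)): [1, 2, 6, 0, 7, 5, 3, 4, 9, 8]
After 8 (rotate_left(0, 6, k=5)): [5, 3, 1, 2, 6, 0, 7, 4, 9, 8]
After 9 (swap(7, 1)): [5, 4, 1, 2, 6, 0, 7, 3, 9, 8]

Answer: [5, 4, 1, 2, 6, 0, 7, 3, 9, 8]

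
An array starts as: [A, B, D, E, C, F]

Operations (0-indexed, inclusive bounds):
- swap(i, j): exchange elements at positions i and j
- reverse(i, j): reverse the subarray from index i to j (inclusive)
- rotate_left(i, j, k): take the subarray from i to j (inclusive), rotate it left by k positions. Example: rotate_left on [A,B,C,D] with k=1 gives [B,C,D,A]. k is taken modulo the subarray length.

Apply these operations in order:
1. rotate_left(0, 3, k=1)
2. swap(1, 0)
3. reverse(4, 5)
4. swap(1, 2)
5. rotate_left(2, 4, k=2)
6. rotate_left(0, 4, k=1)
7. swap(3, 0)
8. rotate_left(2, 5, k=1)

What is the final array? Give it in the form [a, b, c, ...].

Answer: [A, F, E, D, C, B]

Derivation:
After 1 (rotate_left(0, 3, k=1)): [B, D, E, A, C, F]
After 2 (swap(1, 0)): [D, B, E, A, C, F]
After 3 (reverse(4, 5)): [D, B, E, A, F, C]
After 4 (swap(1, 2)): [D, E, B, A, F, C]
After 5 (rotate_left(2, 4, k=2)): [D, E, F, B, A, C]
After 6 (rotate_left(0, 4, k=1)): [E, F, B, A, D, C]
After 7 (swap(3, 0)): [A, F, B, E, D, C]
After 8 (rotate_left(2, 5, k=1)): [A, F, E, D, C, B]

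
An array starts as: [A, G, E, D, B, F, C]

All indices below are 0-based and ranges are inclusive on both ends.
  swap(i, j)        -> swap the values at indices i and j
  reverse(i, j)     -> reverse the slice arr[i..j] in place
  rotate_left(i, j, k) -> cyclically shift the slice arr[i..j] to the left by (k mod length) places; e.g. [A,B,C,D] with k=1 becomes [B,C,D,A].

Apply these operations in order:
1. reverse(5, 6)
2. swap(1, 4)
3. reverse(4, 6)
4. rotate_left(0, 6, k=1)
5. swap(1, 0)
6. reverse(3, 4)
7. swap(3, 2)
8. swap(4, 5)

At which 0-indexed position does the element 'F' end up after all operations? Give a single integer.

After 1 (reverse(5, 6)): [A, G, E, D, B, C, F]
After 2 (swap(1, 4)): [A, B, E, D, G, C, F]
After 3 (reverse(4, 6)): [A, B, E, D, F, C, G]
After 4 (rotate_left(0, 6, k=1)): [B, E, D, F, C, G, A]
After 5 (swap(1, 0)): [E, B, D, F, C, G, A]
After 6 (reverse(3, 4)): [E, B, D, C, F, G, A]
After 7 (swap(3, 2)): [E, B, C, D, F, G, A]
After 8 (swap(4, 5)): [E, B, C, D, G, F, A]

Answer: 5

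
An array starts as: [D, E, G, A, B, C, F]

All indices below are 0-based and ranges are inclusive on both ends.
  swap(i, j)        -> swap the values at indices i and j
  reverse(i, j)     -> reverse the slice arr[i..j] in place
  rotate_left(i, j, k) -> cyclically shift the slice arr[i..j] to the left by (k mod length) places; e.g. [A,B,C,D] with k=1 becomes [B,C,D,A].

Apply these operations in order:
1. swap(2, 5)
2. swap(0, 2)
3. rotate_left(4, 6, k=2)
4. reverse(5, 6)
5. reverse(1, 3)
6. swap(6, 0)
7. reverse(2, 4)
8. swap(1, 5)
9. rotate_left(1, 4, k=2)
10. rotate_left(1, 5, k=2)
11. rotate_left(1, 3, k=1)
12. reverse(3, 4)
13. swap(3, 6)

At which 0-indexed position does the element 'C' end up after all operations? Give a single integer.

Answer: 3

Derivation:
After 1 (swap(2, 5)): [D, E, C, A, B, G, F]
After 2 (swap(0, 2)): [C, E, D, A, B, G, F]
After 3 (rotate_left(4, 6, k=2)): [C, E, D, A, F, B, G]
After 4 (reverse(5, 6)): [C, E, D, A, F, G, B]
After 5 (reverse(1, 3)): [C, A, D, E, F, G, B]
After 6 (swap(6, 0)): [B, A, D, E, F, G, C]
After 7 (reverse(2, 4)): [B, A, F, E, D, G, C]
After 8 (swap(1, 5)): [B, G, F, E, D, A, C]
After 9 (rotate_left(1, 4, k=2)): [B, E, D, G, F, A, C]
After 10 (rotate_left(1, 5, k=2)): [B, G, F, A, E, D, C]
After 11 (rotate_left(1, 3, k=1)): [B, F, A, G, E, D, C]
After 12 (reverse(3, 4)): [B, F, A, E, G, D, C]
After 13 (swap(3, 6)): [B, F, A, C, G, D, E]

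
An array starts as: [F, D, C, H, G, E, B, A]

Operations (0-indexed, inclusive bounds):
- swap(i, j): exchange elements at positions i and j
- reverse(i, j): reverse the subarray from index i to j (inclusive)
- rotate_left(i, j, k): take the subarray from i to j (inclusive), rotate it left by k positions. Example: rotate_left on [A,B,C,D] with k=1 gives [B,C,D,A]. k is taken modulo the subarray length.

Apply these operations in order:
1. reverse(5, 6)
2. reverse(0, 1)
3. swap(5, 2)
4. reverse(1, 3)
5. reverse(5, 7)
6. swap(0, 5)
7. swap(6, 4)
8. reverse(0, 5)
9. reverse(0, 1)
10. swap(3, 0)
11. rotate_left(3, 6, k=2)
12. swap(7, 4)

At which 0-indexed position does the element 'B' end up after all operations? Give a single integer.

After 1 (reverse(5, 6)): [F, D, C, H, G, B, E, A]
After 2 (reverse(0, 1)): [D, F, C, H, G, B, E, A]
After 3 (swap(5, 2)): [D, F, B, H, G, C, E, A]
After 4 (reverse(1, 3)): [D, H, B, F, G, C, E, A]
After 5 (reverse(5, 7)): [D, H, B, F, G, A, E, C]
After 6 (swap(0, 5)): [A, H, B, F, G, D, E, C]
After 7 (swap(6, 4)): [A, H, B, F, E, D, G, C]
After 8 (reverse(0, 5)): [D, E, F, B, H, A, G, C]
After 9 (reverse(0, 1)): [E, D, F, B, H, A, G, C]
After 10 (swap(3, 0)): [B, D, F, E, H, A, G, C]
After 11 (rotate_left(3, 6, k=2)): [B, D, F, A, G, E, H, C]
After 12 (swap(7, 4)): [B, D, F, A, C, E, H, G]

Answer: 0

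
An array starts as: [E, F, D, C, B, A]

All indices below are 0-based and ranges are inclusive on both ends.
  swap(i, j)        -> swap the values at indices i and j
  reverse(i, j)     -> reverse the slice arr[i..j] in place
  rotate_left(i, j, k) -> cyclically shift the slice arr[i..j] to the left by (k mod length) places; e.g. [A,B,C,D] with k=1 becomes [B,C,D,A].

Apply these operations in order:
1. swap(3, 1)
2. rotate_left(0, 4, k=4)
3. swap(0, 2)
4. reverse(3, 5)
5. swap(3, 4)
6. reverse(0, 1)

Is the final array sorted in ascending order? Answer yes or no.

After 1 (swap(3, 1)): [E, C, D, F, B, A]
After 2 (rotate_left(0, 4, k=4)): [B, E, C, D, F, A]
After 3 (swap(0, 2)): [C, E, B, D, F, A]
After 4 (reverse(3, 5)): [C, E, B, A, F, D]
After 5 (swap(3, 4)): [C, E, B, F, A, D]
After 6 (reverse(0, 1)): [E, C, B, F, A, D]

Answer: no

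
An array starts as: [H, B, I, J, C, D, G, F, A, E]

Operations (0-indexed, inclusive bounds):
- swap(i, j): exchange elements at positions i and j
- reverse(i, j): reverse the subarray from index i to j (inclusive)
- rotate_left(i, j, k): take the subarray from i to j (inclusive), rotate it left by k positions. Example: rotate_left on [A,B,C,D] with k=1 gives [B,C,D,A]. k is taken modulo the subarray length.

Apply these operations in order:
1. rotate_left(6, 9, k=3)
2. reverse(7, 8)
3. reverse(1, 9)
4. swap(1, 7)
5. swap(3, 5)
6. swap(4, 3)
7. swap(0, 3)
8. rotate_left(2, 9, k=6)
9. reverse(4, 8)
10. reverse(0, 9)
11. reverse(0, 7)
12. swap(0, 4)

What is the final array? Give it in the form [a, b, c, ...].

Answer: [D, B, C, F, I, H, G, A, J, E]

Derivation:
After 1 (rotate_left(6, 9, k=3)): [H, B, I, J, C, D, E, G, F, A]
After 2 (reverse(7, 8)): [H, B, I, J, C, D, E, F, G, A]
After 3 (reverse(1, 9)): [H, A, G, F, E, D, C, J, I, B]
After 4 (swap(1, 7)): [H, J, G, F, E, D, C, A, I, B]
After 5 (swap(3, 5)): [H, J, G, D, E, F, C, A, I, B]
After 6 (swap(4, 3)): [H, J, G, E, D, F, C, A, I, B]
After 7 (swap(0, 3)): [E, J, G, H, D, F, C, A, I, B]
After 8 (rotate_left(2, 9, k=6)): [E, J, I, B, G, H, D, F, C, A]
After 9 (reverse(4, 8)): [E, J, I, B, C, F, D, H, G, A]
After 10 (reverse(0, 9)): [A, G, H, D, F, C, B, I, J, E]
After 11 (reverse(0, 7)): [I, B, C, F, D, H, G, A, J, E]
After 12 (swap(0, 4)): [D, B, C, F, I, H, G, A, J, E]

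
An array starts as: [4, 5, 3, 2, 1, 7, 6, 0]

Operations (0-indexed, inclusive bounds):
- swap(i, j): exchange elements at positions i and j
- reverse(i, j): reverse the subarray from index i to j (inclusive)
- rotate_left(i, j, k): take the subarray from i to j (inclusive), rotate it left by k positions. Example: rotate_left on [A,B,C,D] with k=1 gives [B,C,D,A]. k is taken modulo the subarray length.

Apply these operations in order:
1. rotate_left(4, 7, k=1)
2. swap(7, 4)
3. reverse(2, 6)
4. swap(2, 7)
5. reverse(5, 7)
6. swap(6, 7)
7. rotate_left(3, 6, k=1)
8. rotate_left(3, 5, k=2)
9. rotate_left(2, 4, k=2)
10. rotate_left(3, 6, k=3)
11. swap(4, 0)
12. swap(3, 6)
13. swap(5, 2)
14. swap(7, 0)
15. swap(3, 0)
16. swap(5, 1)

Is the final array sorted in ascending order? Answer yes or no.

Answer: yes

Derivation:
After 1 (rotate_left(4, 7, k=1)): [4, 5, 3, 2, 7, 6, 0, 1]
After 2 (swap(7, 4)): [4, 5, 3, 2, 1, 6, 0, 7]
After 3 (reverse(2, 6)): [4, 5, 0, 6, 1, 2, 3, 7]
After 4 (swap(2, 7)): [4, 5, 7, 6, 1, 2, 3, 0]
After 5 (reverse(5, 7)): [4, 5, 7, 6, 1, 0, 3, 2]
After 6 (swap(6, 7)): [4, 5, 7, 6, 1, 0, 2, 3]
After 7 (rotate_left(3, 6, k=1)): [4, 5, 7, 1, 0, 2, 6, 3]
After 8 (rotate_left(3, 5, k=2)): [4, 5, 7, 2, 1, 0, 6, 3]
After 9 (rotate_left(2, 4, k=2)): [4, 5, 1, 7, 2, 0, 6, 3]
After 10 (rotate_left(3, 6, k=3)): [4, 5, 1, 6, 7, 2, 0, 3]
After 11 (swap(4, 0)): [7, 5, 1, 6, 4, 2, 0, 3]
After 12 (swap(3, 6)): [7, 5, 1, 0, 4, 2, 6, 3]
After 13 (swap(5, 2)): [7, 5, 2, 0, 4, 1, 6, 3]
After 14 (swap(7, 0)): [3, 5, 2, 0, 4, 1, 6, 7]
After 15 (swap(3, 0)): [0, 5, 2, 3, 4, 1, 6, 7]
After 16 (swap(5, 1)): [0, 1, 2, 3, 4, 5, 6, 7]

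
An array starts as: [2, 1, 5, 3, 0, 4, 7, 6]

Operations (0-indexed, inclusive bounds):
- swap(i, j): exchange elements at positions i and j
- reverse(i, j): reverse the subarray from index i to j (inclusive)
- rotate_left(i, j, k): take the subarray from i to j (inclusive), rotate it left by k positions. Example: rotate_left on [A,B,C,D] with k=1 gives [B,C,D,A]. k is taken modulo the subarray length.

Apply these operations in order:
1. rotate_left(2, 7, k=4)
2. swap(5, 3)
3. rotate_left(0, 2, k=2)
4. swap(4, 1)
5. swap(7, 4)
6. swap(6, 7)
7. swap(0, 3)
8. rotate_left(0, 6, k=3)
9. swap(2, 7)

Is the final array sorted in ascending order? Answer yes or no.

After 1 (rotate_left(2, 7, k=4)): [2, 1, 7, 6, 5, 3, 0, 4]
After 2 (swap(5, 3)): [2, 1, 7, 3, 5, 6, 0, 4]
After 3 (rotate_left(0, 2, k=2)): [7, 2, 1, 3, 5, 6, 0, 4]
After 4 (swap(4, 1)): [7, 5, 1, 3, 2, 6, 0, 4]
After 5 (swap(7, 4)): [7, 5, 1, 3, 4, 6, 0, 2]
After 6 (swap(6, 7)): [7, 5, 1, 3, 4, 6, 2, 0]
After 7 (swap(0, 3)): [3, 5, 1, 7, 4, 6, 2, 0]
After 8 (rotate_left(0, 6, k=3)): [7, 4, 6, 2, 3, 5, 1, 0]
After 9 (swap(2, 7)): [7, 4, 0, 2, 3, 5, 1, 6]

Answer: no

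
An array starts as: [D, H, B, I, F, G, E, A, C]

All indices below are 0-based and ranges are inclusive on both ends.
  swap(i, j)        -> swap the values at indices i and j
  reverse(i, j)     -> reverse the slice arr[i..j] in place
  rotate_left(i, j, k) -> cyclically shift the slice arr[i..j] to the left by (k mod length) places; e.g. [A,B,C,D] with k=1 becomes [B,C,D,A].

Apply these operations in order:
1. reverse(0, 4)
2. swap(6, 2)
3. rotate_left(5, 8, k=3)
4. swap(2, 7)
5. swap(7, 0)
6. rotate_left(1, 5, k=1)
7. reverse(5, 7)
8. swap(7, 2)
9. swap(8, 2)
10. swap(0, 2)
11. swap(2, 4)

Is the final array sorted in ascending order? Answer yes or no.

After 1 (reverse(0, 4)): [F, I, B, H, D, G, E, A, C]
After 2 (swap(6, 2)): [F, I, E, H, D, G, B, A, C]
After 3 (rotate_left(5, 8, k=3)): [F, I, E, H, D, C, G, B, A]
After 4 (swap(2, 7)): [F, I, B, H, D, C, G, E, A]
After 5 (swap(7, 0)): [E, I, B, H, D, C, G, F, A]
After 6 (rotate_left(1, 5, k=1)): [E, B, H, D, C, I, G, F, A]
After 7 (reverse(5, 7)): [E, B, H, D, C, F, G, I, A]
After 8 (swap(7, 2)): [E, B, I, D, C, F, G, H, A]
After 9 (swap(8, 2)): [E, B, A, D, C, F, G, H, I]
After 10 (swap(0, 2)): [A, B, E, D, C, F, G, H, I]
After 11 (swap(2, 4)): [A, B, C, D, E, F, G, H, I]

Answer: yes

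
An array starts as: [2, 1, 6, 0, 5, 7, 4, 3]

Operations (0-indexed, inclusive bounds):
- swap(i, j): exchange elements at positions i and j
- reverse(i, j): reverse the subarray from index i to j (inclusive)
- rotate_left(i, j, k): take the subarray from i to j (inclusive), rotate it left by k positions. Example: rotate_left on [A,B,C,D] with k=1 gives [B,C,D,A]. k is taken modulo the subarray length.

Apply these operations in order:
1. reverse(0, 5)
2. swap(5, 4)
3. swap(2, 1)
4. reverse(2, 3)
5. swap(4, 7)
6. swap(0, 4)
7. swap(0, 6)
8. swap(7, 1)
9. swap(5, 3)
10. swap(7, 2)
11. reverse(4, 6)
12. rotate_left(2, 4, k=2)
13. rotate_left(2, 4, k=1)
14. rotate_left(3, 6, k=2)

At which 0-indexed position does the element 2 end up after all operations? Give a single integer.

Answer: 1

Derivation:
After 1 (reverse(0, 5)): [7, 5, 0, 6, 1, 2, 4, 3]
After 2 (swap(5, 4)): [7, 5, 0, 6, 2, 1, 4, 3]
After 3 (swap(2, 1)): [7, 0, 5, 6, 2, 1, 4, 3]
After 4 (reverse(2, 3)): [7, 0, 6, 5, 2, 1, 4, 3]
After 5 (swap(4, 7)): [7, 0, 6, 5, 3, 1, 4, 2]
After 6 (swap(0, 4)): [3, 0, 6, 5, 7, 1, 4, 2]
After 7 (swap(0, 6)): [4, 0, 6, 5, 7, 1, 3, 2]
After 8 (swap(7, 1)): [4, 2, 6, 5, 7, 1, 3, 0]
After 9 (swap(5, 3)): [4, 2, 6, 1, 7, 5, 3, 0]
After 10 (swap(7, 2)): [4, 2, 0, 1, 7, 5, 3, 6]
After 11 (reverse(4, 6)): [4, 2, 0, 1, 3, 5, 7, 6]
After 12 (rotate_left(2, 4, k=2)): [4, 2, 3, 0, 1, 5, 7, 6]
After 13 (rotate_left(2, 4, k=1)): [4, 2, 0, 1, 3, 5, 7, 6]
After 14 (rotate_left(3, 6, k=2)): [4, 2, 0, 5, 7, 1, 3, 6]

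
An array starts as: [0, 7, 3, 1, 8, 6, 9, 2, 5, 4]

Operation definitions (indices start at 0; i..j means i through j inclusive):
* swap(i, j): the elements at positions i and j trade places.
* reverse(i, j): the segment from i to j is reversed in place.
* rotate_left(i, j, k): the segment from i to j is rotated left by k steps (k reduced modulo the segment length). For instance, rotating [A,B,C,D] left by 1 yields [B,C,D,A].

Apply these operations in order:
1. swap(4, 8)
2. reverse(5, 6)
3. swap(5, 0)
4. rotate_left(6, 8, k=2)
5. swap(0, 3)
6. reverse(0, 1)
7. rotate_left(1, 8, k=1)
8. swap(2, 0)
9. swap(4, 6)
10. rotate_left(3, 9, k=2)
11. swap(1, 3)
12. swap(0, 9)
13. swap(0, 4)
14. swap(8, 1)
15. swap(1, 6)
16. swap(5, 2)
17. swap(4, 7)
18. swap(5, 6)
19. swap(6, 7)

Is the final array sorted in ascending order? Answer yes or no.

Answer: yes

Derivation:
After 1 (swap(4, 8)): [0, 7, 3, 1, 5, 6, 9, 2, 8, 4]
After 2 (reverse(5, 6)): [0, 7, 3, 1, 5, 9, 6, 2, 8, 4]
After 3 (swap(5, 0)): [9, 7, 3, 1, 5, 0, 6, 2, 8, 4]
After 4 (rotate_left(6, 8, k=2)): [9, 7, 3, 1, 5, 0, 8, 6, 2, 4]
After 5 (swap(0, 3)): [1, 7, 3, 9, 5, 0, 8, 6, 2, 4]
After 6 (reverse(0, 1)): [7, 1, 3, 9, 5, 0, 8, 6, 2, 4]
After 7 (rotate_left(1, 8, k=1)): [7, 3, 9, 5, 0, 8, 6, 2, 1, 4]
After 8 (swap(2, 0)): [9, 3, 7, 5, 0, 8, 6, 2, 1, 4]
After 9 (swap(4, 6)): [9, 3, 7, 5, 6, 8, 0, 2, 1, 4]
After 10 (rotate_left(3, 9, k=2)): [9, 3, 7, 8, 0, 2, 1, 4, 5, 6]
After 11 (swap(1, 3)): [9, 8, 7, 3, 0, 2, 1, 4, 5, 6]
After 12 (swap(0, 9)): [6, 8, 7, 3, 0, 2, 1, 4, 5, 9]
After 13 (swap(0, 4)): [0, 8, 7, 3, 6, 2, 1, 4, 5, 9]
After 14 (swap(8, 1)): [0, 5, 7, 3, 6, 2, 1, 4, 8, 9]
After 15 (swap(1, 6)): [0, 1, 7, 3, 6, 2, 5, 4, 8, 9]
After 16 (swap(5, 2)): [0, 1, 2, 3, 6, 7, 5, 4, 8, 9]
After 17 (swap(4, 7)): [0, 1, 2, 3, 4, 7, 5, 6, 8, 9]
After 18 (swap(5, 6)): [0, 1, 2, 3, 4, 5, 7, 6, 8, 9]
After 19 (swap(6, 7)): [0, 1, 2, 3, 4, 5, 6, 7, 8, 9]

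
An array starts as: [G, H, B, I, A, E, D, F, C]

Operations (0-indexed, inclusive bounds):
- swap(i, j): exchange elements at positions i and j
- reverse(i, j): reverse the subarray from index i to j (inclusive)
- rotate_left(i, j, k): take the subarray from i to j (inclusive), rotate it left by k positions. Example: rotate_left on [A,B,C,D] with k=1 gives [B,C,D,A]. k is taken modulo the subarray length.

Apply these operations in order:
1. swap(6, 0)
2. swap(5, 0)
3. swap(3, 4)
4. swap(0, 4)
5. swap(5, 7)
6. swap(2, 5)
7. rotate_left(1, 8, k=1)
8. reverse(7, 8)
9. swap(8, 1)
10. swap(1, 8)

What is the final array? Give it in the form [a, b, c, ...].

After 1 (swap(6, 0)): [D, H, B, I, A, E, G, F, C]
After 2 (swap(5, 0)): [E, H, B, I, A, D, G, F, C]
After 3 (swap(3, 4)): [E, H, B, A, I, D, G, F, C]
After 4 (swap(0, 4)): [I, H, B, A, E, D, G, F, C]
After 5 (swap(5, 7)): [I, H, B, A, E, F, G, D, C]
After 6 (swap(2, 5)): [I, H, F, A, E, B, G, D, C]
After 7 (rotate_left(1, 8, k=1)): [I, F, A, E, B, G, D, C, H]
After 8 (reverse(7, 8)): [I, F, A, E, B, G, D, H, C]
After 9 (swap(8, 1)): [I, C, A, E, B, G, D, H, F]
After 10 (swap(1, 8)): [I, F, A, E, B, G, D, H, C]

Answer: [I, F, A, E, B, G, D, H, C]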